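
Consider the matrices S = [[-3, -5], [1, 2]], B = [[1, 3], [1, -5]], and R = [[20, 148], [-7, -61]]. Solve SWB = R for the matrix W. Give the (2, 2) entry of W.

W = S⁻¹RB⁻¹ (apply S⁻¹ on the left and B⁻¹ on the right).
S has determinant -1; S⁻¹ = [[-2, -5], [1, 3]].
B has determinant -8; B⁻¹ = [[5/8, 3/8], [1/8, -1/8]].
S⁻¹R = [[-5, 9], [-1, -35]].
W = (S⁻¹R)B⁻¹ = [[-2, -3], [-5, 4]].

4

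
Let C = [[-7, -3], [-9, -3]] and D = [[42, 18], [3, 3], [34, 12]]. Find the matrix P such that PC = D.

Right-multiplying both sides by C⁻¹ gives P = DC⁻¹.
det C = -6, so C⁻¹ = [[1/2, -1/2], [-3/2, 7/6]].
P = DC⁻¹ = [[42, 18], [3, 3], [34, 12]] · [[1/2, -1/2], [-3/2, 7/6]] = [[-6, 0], [-3, 2], [-1, -3]].

P = [[-6, 0], [-3, 2], [-1, -3]]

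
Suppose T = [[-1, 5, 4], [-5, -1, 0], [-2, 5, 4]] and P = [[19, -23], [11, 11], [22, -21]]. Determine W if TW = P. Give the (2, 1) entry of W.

4

Left-multiplying both sides by T⁻¹ gives W = T⁻¹P.
det T = -4; the adjugate gives T⁻¹ = [[1, 0, -1], [-5, -1, 5], [27/4, 5/4, -13/2]].
W = T⁻¹P = [[1, 0, -1], [-5, -1, 5], [27/4, 5/4, -13/2]] · [[19, -23], [11, 11], [22, -21]] = [[-3, -2], [4, -1], [-1, -5]].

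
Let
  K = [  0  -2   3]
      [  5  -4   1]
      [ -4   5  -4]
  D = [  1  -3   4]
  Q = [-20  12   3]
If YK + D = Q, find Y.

YK = Q − D = [[-21, 15, -1]].
Right-multiplying both sides by K⁻¹ gives Y = (Q − D)K⁻¹.
K has determinant -5; K⁻¹ = [[-11/5, -7/5, -2], [-16/5, -12/5, -3], [-9/5, -8/5, -2]].
Y = (Q − D)K⁻¹ = [[0, -5, -1]].

Y = [[0, -5, -1]]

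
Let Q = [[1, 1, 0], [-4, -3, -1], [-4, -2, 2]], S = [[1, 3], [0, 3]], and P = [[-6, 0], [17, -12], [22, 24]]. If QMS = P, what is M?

M = [[-2, 2], [-4, 4], [3, 1]]

Isolating M: multiply by Q⁻¹ from the left and S⁻¹ from the right, so M = Q⁻¹PS⁻¹.
Q has determinant 4; Q⁻¹ = [[-2, -1/2, -1/4], [3, 1/2, 1/4], [-1, -1/2, 1/4]].
det S = 3; the adjugate gives S⁻¹ = [[1, -1], [0, 1/3]].
Q⁻¹P = [[-2, 0], [-4, 0], [3, 12]].
M = (Q⁻¹P)S⁻¹ = [[-2, 2], [-4, 4], [3, 1]].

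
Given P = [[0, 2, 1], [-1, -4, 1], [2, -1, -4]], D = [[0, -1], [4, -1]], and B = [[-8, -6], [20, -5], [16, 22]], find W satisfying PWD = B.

W = [[-4, 5], [2, -2], [4, 2]]

Left-multiply by P⁻¹ and right-multiply by D⁻¹: W = P⁻¹BD⁻¹.
det P = 5; the adjugate gives P⁻¹ = [[17/5, 7/5, 6/5], [-2/5, -2/5, -1/5], [9/5, 4/5, 2/5]].
det D = 4, so D⁻¹ = [[-1/4, 1/4], [-1, 0]].
P⁻¹B = [[20, -1], [-8, 0], [8, -6]].
W = (P⁻¹B)D⁻¹ = [[-4, 5], [2, -2], [4, 2]].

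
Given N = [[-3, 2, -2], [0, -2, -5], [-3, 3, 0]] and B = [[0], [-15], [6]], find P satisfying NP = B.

Since N multiplies P on the left, P = N⁻¹B.
det N = -3, so N⁻¹ = [[-5, 2, 14/3], [-5, 2, 5], [2, -1, -2]].
P = N⁻¹B = [[-5, 2, 14/3], [-5, 2, 5], [2, -1, -2]] · [[0], [-15], [6]] = [[-2], [0], [3]].

P = [[-2], [0], [3]]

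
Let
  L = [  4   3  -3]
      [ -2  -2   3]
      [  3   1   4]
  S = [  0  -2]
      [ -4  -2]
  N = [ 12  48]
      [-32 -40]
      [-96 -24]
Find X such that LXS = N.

X = [[-3, 3], [-3, -1], [0, 4]]

Left-multiply by L⁻¹ and right-multiply by S⁻¹: X = L⁻¹NS⁻¹.
L has determinant -5; L⁻¹ = [[11/5, 3, -3/5], [-17/5, -5, 6/5], [-4/5, -1, 2/5]].
S has determinant -8; S⁻¹ = [[1/4, -1/4], [-1/2, 0]].
L⁻¹N = [[-12, 0], [4, 8], [-16, -8]].
X = (L⁻¹N)S⁻¹ = [[-3, 3], [-3, -1], [0, 4]].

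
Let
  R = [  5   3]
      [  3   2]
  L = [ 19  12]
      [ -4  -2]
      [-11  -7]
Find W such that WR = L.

W = [[2, 3], [-2, 2], [-1, -2]]

Since R sits to the right of W, W = LR⁻¹.
R has determinant 1; R⁻¹ = [[2, -3], [-3, 5]].
W = LR⁻¹ = [[19, 12], [-4, -2], [-11, -7]] · [[2, -3], [-3, 5]] = [[2, 3], [-2, 2], [-1, -2]].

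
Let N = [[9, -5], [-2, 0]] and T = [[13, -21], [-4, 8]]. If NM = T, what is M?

Left-multiplying both sides by N⁻¹ gives M = N⁻¹T.
det N = -10; the adjugate gives N⁻¹ = [[0, -1/2], [-1/5, -9/10]].
M = N⁻¹T = [[0, -1/2], [-1/5, -9/10]] · [[13, -21], [-4, 8]] = [[2, -4], [1, -3]].

M = [[2, -4], [1, -3]]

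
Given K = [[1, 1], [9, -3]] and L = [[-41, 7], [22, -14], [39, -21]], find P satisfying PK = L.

P = [[-5, -4], [-5, 3], [-6, 5]]

K is on the right of P, so right-multiply by K⁻¹: P = LK⁻¹.
det K = -12, so K⁻¹ = [[1/4, 1/12], [3/4, -1/12]].
P = LK⁻¹ = [[-41, 7], [22, -14], [39, -21]] · [[1/4, 1/12], [3/4, -1/12]] = [[-5, -4], [-5, 3], [-6, 5]].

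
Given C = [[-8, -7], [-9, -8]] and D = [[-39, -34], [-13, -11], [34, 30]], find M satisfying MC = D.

M = [[6, -1], [5, -3], [-2, -2]]

C is on the right of M, so right-multiply by C⁻¹: M = DC⁻¹.
det C = 1, so C⁻¹ = [[-8, 7], [9, -8]].
M = DC⁻¹ = [[-39, -34], [-13, -11], [34, 30]] · [[-8, 7], [9, -8]] = [[6, -1], [5, -3], [-2, -2]].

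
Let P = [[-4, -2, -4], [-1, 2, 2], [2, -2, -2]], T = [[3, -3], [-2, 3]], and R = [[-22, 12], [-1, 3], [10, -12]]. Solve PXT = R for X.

X = [[3, 0], [3, -3], [-1, 4]]

X = P⁻¹RT⁻¹ (apply P⁻¹ on the left and T⁻¹ on the right).
P has determinant 4; P⁻¹ = [[0, 1, 1], [1/2, 4, 3], [-1/2, -3, -5/2]].
det T = 3; the adjugate gives T⁻¹ = [[1, 1], [2/3, 1]].
P⁻¹R = [[9, -9], [15, -18], [-11, 15]].
X = (P⁻¹R)T⁻¹ = [[3, 0], [3, -3], [-1, 4]].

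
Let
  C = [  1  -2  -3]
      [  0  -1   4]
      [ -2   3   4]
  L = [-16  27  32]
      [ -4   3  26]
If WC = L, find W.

W = [[-4, -1, 6], [-2, 4, 1]]

C is on the right of W, so right-multiply by C⁻¹: W = LC⁻¹.
det C = 6, so C⁻¹ = [[-8/3, -1/6, -11/6], [-4/3, -1/3, -2/3], [-1/3, 1/6, -1/6]].
W = LC⁻¹ = [[-16, 27, 32], [-4, 3, 26]] · [[-8/3, -1/6, -11/6], [-4/3, -1/3, -2/3], [-1/3, 1/6, -1/6]] = [[-4, -1, 6], [-2, 4, 1]].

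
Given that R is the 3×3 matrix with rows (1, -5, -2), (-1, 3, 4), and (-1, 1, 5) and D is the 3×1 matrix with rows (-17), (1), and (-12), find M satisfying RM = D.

M = [[2], [5], [-3]]

Left-multiplying both sides by R⁻¹ gives M = R⁻¹D.
det R = 2, so R⁻¹ = [[11/2, 23/2, -7], [1/2, 3/2, -1], [1, 2, -1]].
M = R⁻¹D = [[11/2, 23/2, -7], [1/2, 3/2, -1], [1, 2, -1]] · [[-17], [1], [-12]] = [[2], [5], [-3]].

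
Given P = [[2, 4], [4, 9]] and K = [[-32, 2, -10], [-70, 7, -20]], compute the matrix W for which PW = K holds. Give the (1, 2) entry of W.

Left-multiplying both sides by P⁻¹ gives W = P⁻¹K.
det P = 2, so P⁻¹ = [[9/2, -2], [-2, 1]].
W = P⁻¹K = [[9/2, -2], [-2, 1]] · [[-32, 2, -10], [-70, 7, -20]] = [[-4, -5, -5], [-6, 3, 0]].

-5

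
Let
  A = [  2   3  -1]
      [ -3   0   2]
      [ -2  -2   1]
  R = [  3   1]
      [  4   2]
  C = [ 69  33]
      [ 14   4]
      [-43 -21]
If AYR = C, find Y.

Y = [[0, -1], [2, 5], [3, -2]]

Isolating Y: multiply by A⁻¹ from the left and R⁻¹ from the right, so Y = A⁻¹CR⁻¹.
det A = -1, so A⁻¹ = [[-4, 1, -6], [1, 0, 1], [-6, 2, -9]].
det R = 2; the adjugate gives R⁻¹ = [[1, -1/2], [-2, 3/2]].
A⁻¹C = [[-4, -2], [26, 12], [1, -1]].
Y = (A⁻¹C)R⁻¹ = [[0, -1], [2, 5], [3, -2]].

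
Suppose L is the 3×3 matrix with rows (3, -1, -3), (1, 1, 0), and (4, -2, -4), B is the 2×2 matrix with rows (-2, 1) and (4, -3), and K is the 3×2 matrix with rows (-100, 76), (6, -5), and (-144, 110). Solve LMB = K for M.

Isolating M: multiply by L⁻¹ from the left and B⁻¹ from the right, so M = L⁻¹KB⁻¹.
det L = 2, so L⁻¹ = [[-2, 1, 3/2], [2, 0, -3/2], [-3, 1, 2]].
B has determinant 2; B⁻¹ = [[-3/2, -1/2], [-2, -1]].
L⁻¹K = [[-10, 8], [16, -13], [18, -13]].
M = (L⁻¹K)B⁻¹ = [[-1, -3], [2, 5], [-1, 4]].

M = [[-1, -3], [2, 5], [-1, 4]]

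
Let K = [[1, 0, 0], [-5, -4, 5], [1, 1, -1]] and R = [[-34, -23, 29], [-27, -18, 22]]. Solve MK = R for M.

Since K sits to the right of M, M = RK⁻¹.
det K = -1; the adjugate gives K⁻¹ = [[1, 0, 0], [0, 1, 5], [1, 1, 4]].
M = RK⁻¹ = [[-34, -23, 29], [-27, -18, 22]] · [[1, 0, 0], [0, 1, 5], [1, 1, 4]] = [[-5, 6, 1], [-5, 4, -2]].

M = [[-5, 6, 1], [-5, 4, -2]]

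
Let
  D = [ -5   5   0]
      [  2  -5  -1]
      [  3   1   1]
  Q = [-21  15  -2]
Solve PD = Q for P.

D is on the right of P, so right-multiply by D⁻¹: P = QD⁻¹.
D has determinant -5; D⁻¹ = [[4/5, 1, 1], [1, 1, 1], [-17/5, -4, -3]].
P = QD⁻¹ = [[-21, 15, -2]] · [[4/5, 1, 1], [1, 1, 1], [-17/5, -4, -3]] = [[5, 2, 0]].

P = [[5, 2, 0]]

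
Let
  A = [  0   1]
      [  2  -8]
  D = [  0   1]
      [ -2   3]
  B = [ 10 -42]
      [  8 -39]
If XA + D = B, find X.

XA = B − D = [[10, -43], [10, -42]].
A is on the right of X, so right-multiply by A⁻¹: X = (B − D)A⁻¹.
det A = -2; the adjugate gives A⁻¹ = [[4, 1/2], [1, 0]].
X = (B − D)A⁻¹ = [[-3, 5], [-2, 5]].

X = [[-3, 5], [-2, 5]]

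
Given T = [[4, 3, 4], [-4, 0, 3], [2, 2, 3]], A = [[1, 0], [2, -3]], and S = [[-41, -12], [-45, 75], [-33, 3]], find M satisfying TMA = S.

M = [[-5, 4], [-3, 0], [-5, -3]]

M = T⁻¹SA⁻¹ (apply T⁻¹ on the left and A⁻¹ on the right).
det T = -2; the adjugate gives T⁻¹ = [[3, 1/2, -9/2], [-9, -2, 14], [4, 1, -6]].
A has determinant -3; A⁻¹ = [[1, 0], [2/3, -1/3]].
T⁻¹S = [[3, -12], [-3, 0], [-11, 9]].
M = (T⁻¹S)A⁻¹ = [[-5, 4], [-3, 0], [-5, -3]].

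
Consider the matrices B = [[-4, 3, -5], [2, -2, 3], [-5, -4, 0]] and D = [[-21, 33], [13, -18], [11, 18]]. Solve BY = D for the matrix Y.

Y = [[1, -6], [-4, 3], [1, 0]]

Left-multiplying both sides by B⁻¹ gives Y = B⁻¹D.
det B = -3, so B⁻¹ = [[-4, -20/3, 1/3], [5, 25/3, -2/3], [6, 31/3, -2/3]].
Y = B⁻¹D = [[-4, -20/3, 1/3], [5, 25/3, -2/3], [6, 31/3, -2/3]] · [[-21, 33], [13, -18], [11, 18]] = [[1, -6], [-4, 3], [1, 0]].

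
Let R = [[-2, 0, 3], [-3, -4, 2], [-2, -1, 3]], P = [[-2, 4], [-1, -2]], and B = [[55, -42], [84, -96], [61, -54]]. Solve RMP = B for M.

Left-multiply by R⁻¹ and right-multiply by P⁻¹: M = R⁻¹BP⁻¹.
R has determinant 5; R⁻¹ = [[-2, -3/5, 12/5], [1, 0, -1], [-1, -2/5, 8/5]].
P has determinant 8; P⁻¹ = [[-1/4, -1/2], [1/8, -1/4]].
R⁻¹B = [[-14, 12], [-6, 12], [9, -6]].
M = (R⁻¹B)P⁻¹ = [[5, 4], [3, 0], [-3, -3]].

M = [[5, 4], [3, 0], [-3, -3]]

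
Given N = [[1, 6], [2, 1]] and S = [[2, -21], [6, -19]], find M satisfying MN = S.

M = [[-4, 3], [-4, 5]]

Right-multiplying both sides by N⁻¹ gives M = SN⁻¹.
N has determinant -11; N⁻¹ = [[-1/11, 6/11], [2/11, -1/11]].
M = SN⁻¹ = [[2, -21], [6, -19]] · [[-1/11, 6/11], [2/11, -1/11]] = [[-4, 3], [-4, 5]].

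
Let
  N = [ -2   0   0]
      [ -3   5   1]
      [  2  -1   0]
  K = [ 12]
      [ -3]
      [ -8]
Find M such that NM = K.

Left-multiplying both sides by N⁻¹ gives M = N⁻¹K.
det N = -2, so N⁻¹ = [[-1/2, 0, 0], [-1, 0, -1], [7/2, 1, 5]].
M = N⁻¹K = [[-1/2, 0, 0], [-1, 0, -1], [7/2, 1, 5]] · [[12], [-3], [-8]] = [[-6], [-4], [-1]].

M = [[-6], [-4], [-1]]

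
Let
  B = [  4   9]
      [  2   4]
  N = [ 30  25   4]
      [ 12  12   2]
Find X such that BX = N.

X = [[-6, 4, 1], [6, 1, 0]]

Since B multiplies X on the left, X = B⁻¹N.
det B = -2, so B⁻¹ = [[-2, 9/2], [1, -2]].
X = B⁻¹N = [[-2, 9/2], [1, -2]] · [[30, 25, 4], [12, 12, 2]] = [[-6, 4, 1], [6, 1, 0]].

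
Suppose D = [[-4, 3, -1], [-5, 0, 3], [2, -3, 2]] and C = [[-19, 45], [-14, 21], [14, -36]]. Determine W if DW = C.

W = [[1, -6], [-6, 6], [-3, -3]]

Since D multiplies W on the left, W = D⁻¹C.
D has determinant -3; D⁻¹ = [[-3, 1, -3], [-16/3, 2, -17/3], [-5, 2, -5]].
W = D⁻¹C = [[-3, 1, -3], [-16/3, 2, -17/3], [-5, 2, -5]] · [[-19, 45], [-14, 21], [14, -36]] = [[1, -6], [-6, 6], [-3, -3]].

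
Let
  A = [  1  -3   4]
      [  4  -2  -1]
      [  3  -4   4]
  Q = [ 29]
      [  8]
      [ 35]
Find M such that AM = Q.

M = [[1], [-4], [4]]

Since A multiplies M on the left, M = A⁻¹Q.
det A = 5, so A⁻¹ = [[-12/5, -4/5, 11/5], [-19/5, -8/5, 17/5], [-2, -1, 2]].
M = A⁻¹Q = [[-12/5, -4/5, 11/5], [-19/5, -8/5, 17/5], [-2, -1, 2]] · [[29], [8], [35]] = [[1], [-4], [4]].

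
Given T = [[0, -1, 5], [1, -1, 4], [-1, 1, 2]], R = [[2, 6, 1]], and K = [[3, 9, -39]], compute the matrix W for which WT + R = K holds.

W = [[-4, -3, -4]]

WT = K − R = [[1, 3, -40]].
Since T sits to the right of W, W = (K − R)T⁻¹.
det T = 6, so T⁻¹ = [[-1, 7/6, 1/6], [-1, 5/6, 5/6], [0, 1/6, 1/6]].
W = (K − R)T⁻¹ = [[-4, -3, -4]].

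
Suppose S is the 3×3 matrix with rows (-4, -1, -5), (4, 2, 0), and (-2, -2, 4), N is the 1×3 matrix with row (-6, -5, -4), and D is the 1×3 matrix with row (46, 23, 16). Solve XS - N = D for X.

XS = D + N = [[40, 18, 12]].
S is on the right of X, so right-multiply by S⁻¹: X = (D + N)S⁻¹.
det S = 4; the adjugate gives S⁻¹ = [[2, 7/2, 5/2], [-4, -13/2, -5], [-1, -3/2, -1]].
X = (D + N)S⁻¹ = [[-4, 5, -2]].

X = [[-4, 5, -2]]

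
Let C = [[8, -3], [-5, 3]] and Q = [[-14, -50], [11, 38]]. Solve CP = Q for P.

P = [[-1, -4], [2, 6]]

Since C multiplies P on the left, P = C⁻¹Q.
C has determinant 9; C⁻¹ = [[1/3, 1/3], [5/9, 8/9]].
P = C⁻¹Q = [[1/3, 1/3], [5/9, 8/9]] · [[-14, -50], [11, 38]] = [[-1, -4], [2, 6]].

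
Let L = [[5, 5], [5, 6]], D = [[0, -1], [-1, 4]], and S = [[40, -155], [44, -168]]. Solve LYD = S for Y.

Y = [[2, -4], [-3, -4]]

Y = L⁻¹SD⁻¹ (apply L⁻¹ on the left and D⁻¹ on the right).
L has determinant 5; L⁻¹ = [[6/5, -1], [-1, 1]].
det D = -1, so D⁻¹ = [[-4, -1], [-1, 0]].
L⁻¹S = [[4, -18], [4, -13]].
Y = (L⁻¹S)D⁻¹ = [[2, -4], [-3, -4]].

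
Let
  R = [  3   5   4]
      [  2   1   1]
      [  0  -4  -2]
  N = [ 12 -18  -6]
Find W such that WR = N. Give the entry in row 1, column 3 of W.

6

Since R sits to the right of W, W = NR⁻¹.
det R = -6, so R⁻¹ = [[-1/3, 1, -1/6], [-2/3, 1, -5/6], [4/3, -2, 7/6]].
W = NR⁻¹ = [[12, -18, -6]] · [[-1/3, 1, -1/6], [-2/3, 1, -5/6], [4/3, -2, 7/6]] = [[0, 6, 6]].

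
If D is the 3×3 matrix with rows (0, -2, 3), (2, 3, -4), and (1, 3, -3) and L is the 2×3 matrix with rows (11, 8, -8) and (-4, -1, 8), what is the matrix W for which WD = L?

W = [[5, 5, 1], [2, -5, 6]]

D is on the right of W, so right-multiply by D⁻¹: W = LD⁻¹.
det D = 5; the adjugate gives D⁻¹ = [[3/5, 3/5, -1/5], [2/5, -3/5, 6/5], [3/5, -2/5, 4/5]].
W = LD⁻¹ = [[11, 8, -8], [-4, -1, 8]] · [[3/5, 3/5, -1/5], [2/5, -3/5, 6/5], [3/5, -2/5, 4/5]] = [[5, 5, 1], [2, -5, 6]].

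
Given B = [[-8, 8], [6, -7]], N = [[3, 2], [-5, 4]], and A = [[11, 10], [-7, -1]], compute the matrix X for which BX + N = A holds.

BX = A − N = [[8, 8], [-2, -5]].
Since B multiplies X on the left, X = B⁻¹(A − N).
det B = 8, so B⁻¹ = [[-7/8, -1], [-3/4, -1]].
X = B⁻¹(A − N) = [[-5, -2], [-4, -1]].

X = [[-5, -2], [-4, -1]]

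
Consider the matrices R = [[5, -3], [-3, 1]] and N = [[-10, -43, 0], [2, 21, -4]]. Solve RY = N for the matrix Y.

Y = [[1, -5, 3], [5, 6, 5]]

Left-multiplying both sides by R⁻¹ gives Y = R⁻¹N.
det R = -4; the adjugate gives R⁻¹ = [[-1/4, -3/4], [-3/4, -5/4]].
Y = R⁻¹N = [[-1/4, -3/4], [-3/4, -5/4]] · [[-10, -43, 0], [2, 21, -4]] = [[1, -5, 3], [5, 6, 5]].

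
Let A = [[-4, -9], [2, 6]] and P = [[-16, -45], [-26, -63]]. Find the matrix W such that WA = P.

W = [[1, -6], [5, -3]]

Since A sits to the right of W, W = PA⁻¹.
A has determinant -6; A⁻¹ = [[-1, -3/2], [1/3, 2/3]].
W = PA⁻¹ = [[-16, -45], [-26, -63]] · [[-1, -3/2], [1/3, 2/3]] = [[1, -6], [5, -3]].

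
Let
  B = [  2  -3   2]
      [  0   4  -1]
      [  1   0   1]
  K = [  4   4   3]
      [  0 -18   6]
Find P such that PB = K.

B is on the right of P, so right-multiply by B⁻¹: P = KB⁻¹.
det B = 3; the adjugate gives B⁻¹ = [[4/3, 1, -5/3], [-1/3, 0, 2/3], [-4/3, -1, 8/3]].
P = KB⁻¹ = [[4, 4, 3], [0, -18, 6]] · [[4/3, 1, -5/3], [-1/3, 0, 2/3], [-4/3, -1, 8/3]] = [[0, 1, 4], [-2, -6, 4]].

P = [[0, 1, 4], [-2, -6, 4]]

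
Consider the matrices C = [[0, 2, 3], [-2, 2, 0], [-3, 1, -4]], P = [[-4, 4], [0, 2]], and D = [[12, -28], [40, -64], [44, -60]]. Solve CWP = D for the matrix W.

W = C⁻¹DP⁻¹ (apply C⁻¹ on the left and P⁻¹ on the right).
det C = -4, so C⁻¹ = [[2, -11/4, 3/2], [2, -9/4, 3/2], [-1, 3/2, -1]].
P has determinant -8; P⁻¹ = [[-1/4, 1/2], [0, 1/2]].
C⁻¹D = [[-20, 30], [0, -2], [4, -8]].
W = (C⁻¹D)P⁻¹ = [[5, 5], [0, -1], [-1, -2]].

W = [[5, 5], [0, -1], [-1, -2]]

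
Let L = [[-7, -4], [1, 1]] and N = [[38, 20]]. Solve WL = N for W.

Right-multiplying both sides by L⁻¹ gives W = NL⁻¹.
det L = -3; the adjugate gives L⁻¹ = [[-1/3, -4/3], [1/3, 7/3]].
W = NL⁻¹ = [[38, 20]] · [[-1/3, -4/3], [1/3, 7/3]] = [[-6, -4]].

W = [[-6, -4]]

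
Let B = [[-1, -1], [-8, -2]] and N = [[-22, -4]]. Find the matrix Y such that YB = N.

Right-multiplying both sides by B⁻¹ gives Y = NB⁻¹.
det B = -6, so B⁻¹ = [[1/3, -1/6], [-4/3, 1/6]].
Y = NB⁻¹ = [[-22, -4]] · [[1/3, -1/6], [-4/3, 1/6]] = [[-2, 3]].

Y = [[-2, 3]]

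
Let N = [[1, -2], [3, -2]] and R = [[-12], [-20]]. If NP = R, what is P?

P = [[-4], [4]]

Left-multiplying both sides by N⁻¹ gives P = N⁻¹R.
det N = 4, so N⁻¹ = [[-1/2, 1/2], [-3/4, 1/4]].
P = N⁻¹R = [[-1/2, 1/2], [-3/4, 1/4]] · [[-12], [-20]] = [[-4], [4]].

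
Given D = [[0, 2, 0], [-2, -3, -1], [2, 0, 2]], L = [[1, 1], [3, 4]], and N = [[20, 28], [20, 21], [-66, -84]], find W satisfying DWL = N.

W = [[-5, -4], [-2, 4], [-1, -5]]

W = D⁻¹NL⁻¹ (apply D⁻¹ on the left and L⁻¹ on the right).
det D = 4; the adjugate gives D⁻¹ = [[-3/2, -1, -1/2], [1/2, 0, 0], [3/2, 1, 1]].
det L = 1, so L⁻¹ = [[4, -1], [-3, 1]].
D⁻¹N = [[-17, -21], [10, 14], [-16, -21]].
W = (D⁻¹N)L⁻¹ = [[-5, -4], [-2, 4], [-1, -5]].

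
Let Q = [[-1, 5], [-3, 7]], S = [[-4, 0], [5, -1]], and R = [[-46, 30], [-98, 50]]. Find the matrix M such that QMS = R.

Isolating M: multiply by Q⁻¹ from the left and S⁻¹ from the right, so M = Q⁻¹RS⁻¹.
Q has determinant 8; Q⁻¹ = [[7/8, -5/8], [3/8, -1/8]].
det S = 4, so S⁻¹ = [[-1/4, 0], [-5/4, -1]].
Q⁻¹R = [[21, -5], [-5, 5]].
M = (Q⁻¹R)S⁻¹ = [[1, 5], [-5, -5]].

M = [[1, 5], [-5, -5]]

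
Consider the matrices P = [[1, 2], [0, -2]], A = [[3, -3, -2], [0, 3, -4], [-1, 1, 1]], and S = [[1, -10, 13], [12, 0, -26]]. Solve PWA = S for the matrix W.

W = [[4, 1, -1], [-1, -2, 3]]

W = P⁻¹SA⁻¹ (apply P⁻¹ on the left and A⁻¹ on the right).
det P = -2, so P⁻¹ = [[1, 1], [0, -1/2]].
A has determinant 3; A⁻¹ = [[7/3, 1/3, 6], [4/3, 1/3, 4], [1, 0, 3]].
P⁻¹S = [[13, -10, -13], [-6, 0, 13]].
W = (P⁻¹S)A⁻¹ = [[4, 1, -1], [-1, -2, 3]].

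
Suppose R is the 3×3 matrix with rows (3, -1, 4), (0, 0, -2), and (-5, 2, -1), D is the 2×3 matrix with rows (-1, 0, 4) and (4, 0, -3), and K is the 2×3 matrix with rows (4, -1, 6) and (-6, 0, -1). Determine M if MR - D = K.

MR = K + D = [[3, -1, 10], [-2, 0, -4]].
Right-multiplying both sides by R⁻¹ gives M = (K + D)R⁻¹.
det R = 2; the adjugate gives R⁻¹ = [[2, 7/2, 1], [5, 17/2, 3], [0, -1/2, 0]].
M = (K + D)R⁻¹ = [[1, -3, 0], [-4, -5, -2]].

M = [[1, -3, 0], [-4, -5, -2]]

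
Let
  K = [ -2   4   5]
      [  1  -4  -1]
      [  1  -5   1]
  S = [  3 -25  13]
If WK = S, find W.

Since K sits to the right of W, W = SK⁻¹.
det K = 5, so K⁻¹ = [[-9/5, -29/5, 16/5], [-2/5, -7/5, 3/5], [-1/5, -6/5, 4/5]].
W = SK⁻¹ = [[3, -25, 13]] · [[-9/5, -29/5, 16/5], [-2/5, -7/5, 3/5], [-1/5, -6/5, 4/5]] = [[2, 2, 5]].

W = [[2, 2, 5]]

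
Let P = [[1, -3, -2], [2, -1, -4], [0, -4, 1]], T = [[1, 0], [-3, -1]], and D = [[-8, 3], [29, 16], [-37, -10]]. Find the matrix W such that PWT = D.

W = [[2, -5], [3, -2], [5, 2]]

Left-multiply by P⁻¹ and right-multiply by T⁻¹: W = P⁻¹DT⁻¹.
det P = 5; the adjugate gives P⁻¹ = [[-17/5, 11/5, 2], [-2/5, 1/5, 0], [-8/5, 4/5, 1]].
det T = -1, so T⁻¹ = [[1, 0], [-3, -1]].
P⁻¹D = [[17, 5], [9, 2], [-1, -2]].
W = (P⁻¹D)T⁻¹ = [[2, -5], [3, -2], [5, 2]].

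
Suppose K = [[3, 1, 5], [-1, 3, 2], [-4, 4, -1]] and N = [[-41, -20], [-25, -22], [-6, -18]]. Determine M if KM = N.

M = [[-2, 4], [-5, -2], [-6, -6]]

Left-multiplying both sides by K⁻¹ gives M = K⁻¹N.
det K = -2; the adjugate gives K⁻¹ = [[11/2, -21/2, 13/2], [9/2, -17/2, 11/2], [-4, 8, -5]].
M = K⁻¹N = [[11/2, -21/2, 13/2], [9/2, -17/2, 11/2], [-4, 8, -5]] · [[-41, -20], [-25, -22], [-6, -18]] = [[-2, 4], [-5, -2], [-6, -6]].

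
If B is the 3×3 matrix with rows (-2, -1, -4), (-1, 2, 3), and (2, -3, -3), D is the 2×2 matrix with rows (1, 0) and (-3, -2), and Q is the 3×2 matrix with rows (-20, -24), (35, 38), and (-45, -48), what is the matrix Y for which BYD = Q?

Isolating Y: multiply by B⁻¹ from the left and D⁻¹ from the right, so Y = B⁻¹QD⁻¹.
det B = -5; the adjugate gives B⁻¹ = [[-3/5, -9/5, -1], [-3/5, -14/5, -2], [1/5, 8/5, 1]].
det D = -2, so D⁻¹ = [[1, 0], [-3/2, -1/2]].
B⁻¹Q = [[-6, -6], [4, 4], [7, 8]].
Y = (B⁻¹Q)D⁻¹ = [[3, 3], [-2, -2], [-5, -4]].

Y = [[3, 3], [-2, -2], [-5, -4]]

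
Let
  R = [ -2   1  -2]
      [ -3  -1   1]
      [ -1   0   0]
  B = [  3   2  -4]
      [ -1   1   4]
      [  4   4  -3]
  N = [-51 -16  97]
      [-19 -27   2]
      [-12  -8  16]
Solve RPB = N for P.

Left-multiply by R⁻¹ and right-multiply by B⁻¹: P = R⁻¹NB⁻¹.
R has determinant 1; R⁻¹ = [[0, 0, -1], [-1, -2, 8], [-1, -1, 5]].
B has determinant 1; B⁻¹ = [[-19, -10, 12], [13, 7, -8], [-8, -4, 5]].
R⁻¹N = [[12, 8, -16], [-7, 6, 27], [10, 3, -19]].
P = (R⁻¹N)B⁻¹ = [[4, 0, 0], [-5, 4, 3], [1, -3, 1]].

P = [[4, 0, 0], [-5, 4, 3], [1, -3, 1]]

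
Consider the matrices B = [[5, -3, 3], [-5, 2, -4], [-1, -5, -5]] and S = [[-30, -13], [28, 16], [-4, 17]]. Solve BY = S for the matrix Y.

Y = [[-6, -2], [1, -1], [1, -2]]

Left-multiplying both sides by B⁻¹ gives Y = B⁻¹S.
det B = -6; the adjugate gives B⁻¹ = [[5, 5, -1], [7/2, 11/3, -5/6], [-9/2, -14/3, 5/6]].
Y = B⁻¹S = [[5, 5, -1], [7/2, 11/3, -5/6], [-9/2, -14/3, 5/6]] · [[-30, -13], [28, 16], [-4, 17]] = [[-6, -2], [1, -1], [1, -2]].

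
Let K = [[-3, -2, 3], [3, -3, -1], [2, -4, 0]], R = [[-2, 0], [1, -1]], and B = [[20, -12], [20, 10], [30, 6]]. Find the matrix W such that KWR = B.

W = [[1, -3], [5, 0], [3, 1]]

W = K⁻¹BR⁻¹ (apply K⁻¹ on the left and R⁻¹ on the right).
K has determinant -2; K⁻¹ = [[2, 6, -11/2], [1, 3, -3], [3, 8, -15/2]].
det R = 2, so R⁻¹ = [[-1/2, 0], [-1/2, -1]].
K⁻¹B = [[-5, 3], [-10, 0], [-5, -1]].
W = (K⁻¹B)R⁻¹ = [[1, -3], [5, 0], [3, 1]].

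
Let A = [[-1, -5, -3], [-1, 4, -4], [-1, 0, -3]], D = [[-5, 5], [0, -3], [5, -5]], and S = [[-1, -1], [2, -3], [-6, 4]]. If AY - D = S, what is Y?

AY = S + D = [[-6, 4], [2, -6], [-1, -1]].
Since A multiplies Y on the left, Y = A⁻¹(S + D).
det A = -5; the adjugate gives A⁻¹ = [[12/5, 3, -32/5], [-1/5, 0, 1/5], [-4/5, -1, 9/5]].
Y = A⁻¹(S + D) = [[-2, -2], [1, -1], [1, 1]].

Y = [[-2, -2], [1, -1], [1, 1]]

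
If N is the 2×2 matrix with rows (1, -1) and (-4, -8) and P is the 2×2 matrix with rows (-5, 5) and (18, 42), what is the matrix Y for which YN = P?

Y = [[-5, 0], [-2, -5]]

Since N sits to the right of Y, Y = PN⁻¹.
det N = -12; the adjugate gives N⁻¹ = [[2/3, -1/12], [-1/3, -1/12]].
Y = PN⁻¹ = [[-5, 5], [18, 42]] · [[2/3, -1/12], [-1/3, -1/12]] = [[-5, 0], [-2, -5]].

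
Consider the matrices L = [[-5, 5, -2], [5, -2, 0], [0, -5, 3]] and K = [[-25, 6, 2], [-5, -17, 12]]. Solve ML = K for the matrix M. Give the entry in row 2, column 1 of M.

Since L sits to the right of M, M = KL⁻¹.
det L = 5; the adjugate gives L⁻¹ = [[-6/5, -1, -4/5], [-3, -3, -2], [-5, -5, -3]].
M = KL⁻¹ = [[-25, 6, 2], [-5, -17, 12]] · [[-6/5, -1, -4/5], [-3, -3, -2], [-5, -5, -3]] = [[2, -3, 2], [-3, -4, 2]].

-3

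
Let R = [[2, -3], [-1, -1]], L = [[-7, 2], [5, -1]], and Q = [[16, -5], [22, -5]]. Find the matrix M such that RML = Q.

M = [[0, -2], [1, -1]]

Left-multiply by R⁻¹ and right-multiply by L⁻¹: M = R⁻¹QL⁻¹.
det R = -5, so R⁻¹ = [[1/5, -3/5], [-1/5, -2/5]].
det L = -3; the adjugate gives L⁻¹ = [[1/3, 2/3], [5/3, 7/3]].
R⁻¹Q = [[-10, 2], [-12, 3]].
M = (R⁻¹Q)L⁻¹ = [[0, -2], [1, -1]].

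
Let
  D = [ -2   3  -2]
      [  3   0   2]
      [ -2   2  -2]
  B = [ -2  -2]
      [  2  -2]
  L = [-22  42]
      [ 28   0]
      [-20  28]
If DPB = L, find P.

Isolating P: multiply by D⁻¹ from the left and B⁻¹ from the right, so P = D⁻¹LB⁻¹.
det D = 2; the adjugate gives D⁻¹ = [[-2, 1, 3], [1, 0, -1], [3, -1, -9/2]].
det B = 8, so B⁻¹ = [[-1/4, 1/4], [-1/4, -1/4]].
D⁻¹L = [[12, 0], [-2, 14], [-4, 0]].
P = (D⁻¹L)B⁻¹ = [[-3, 3], [-3, -4], [1, -1]].

P = [[-3, 3], [-3, -4], [1, -1]]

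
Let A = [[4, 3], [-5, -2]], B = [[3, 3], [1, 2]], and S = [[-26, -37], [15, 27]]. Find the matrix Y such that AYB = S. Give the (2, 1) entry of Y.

-3

Left-multiply by A⁻¹ and right-multiply by B⁻¹: Y = A⁻¹SB⁻¹.
A has determinant 7; A⁻¹ = [[-2/7, -3/7], [5/7, 4/7]].
det B = 3; the adjugate gives B⁻¹ = [[2/3, -1], [-1/3, 1]].
A⁻¹S = [[1, -1], [-10, -11]].
Y = (A⁻¹S)B⁻¹ = [[1, -2], [-3, -1]].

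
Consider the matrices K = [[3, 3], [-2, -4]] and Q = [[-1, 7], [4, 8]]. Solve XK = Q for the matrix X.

Since K sits to the right of X, X = QK⁻¹.
K has determinant -6; K⁻¹ = [[2/3, 1/2], [-1/3, -1/2]].
X = QK⁻¹ = [[-1, 7], [4, 8]] · [[2/3, 1/2], [-1/3, -1/2]] = [[-3, -4], [0, -2]].

X = [[-3, -4], [0, -2]]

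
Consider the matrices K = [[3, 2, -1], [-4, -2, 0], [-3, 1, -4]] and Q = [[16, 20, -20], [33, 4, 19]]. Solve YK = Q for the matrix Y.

Y = [[4, -4, 4], [5, 0, -6]]

Since K sits to the right of Y, Y = QK⁻¹.
det K = 2, so K⁻¹ = [[4, 7/2, -1], [-8, -15/2, 2], [-5, -9/2, 1]].
Y = QK⁻¹ = [[16, 20, -20], [33, 4, 19]] · [[4, 7/2, -1], [-8, -15/2, 2], [-5, -9/2, 1]] = [[4, -4, 4], [5, 0, -6]].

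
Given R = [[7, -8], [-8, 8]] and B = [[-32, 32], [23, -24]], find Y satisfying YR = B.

Right-multiplying both sides by R⁻¹ gives Y = BR⁻¹.
R has determinant -8; R⁻¹ = [[-1, -1], [-1, -7/8]].
Y = BR⁻¹ = [[-32, 32], [23, -24]] · [[-1, -1], [-1, -7/8]] = [[0, 4], [1, -2]].

Y = [[0, 4], [1, -2]]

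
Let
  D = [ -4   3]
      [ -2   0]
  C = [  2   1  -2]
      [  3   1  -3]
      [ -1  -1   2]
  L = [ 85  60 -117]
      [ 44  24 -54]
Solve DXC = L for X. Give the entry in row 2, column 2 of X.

X = D⁻¹LC⁻¹ (apply D⁻¹ on the left and C⁻¹ on the right).
det D = 6, so D⁻¹ = [[0, -1/2], [1/3, -2/3]].
det C = -1, so C⁻¹ = [[1, 0, 1], [3, -2, 0], [2, -1, 1]].
D⁻¹L = [[-22, -12, 27], [-1, 4, -3]].
X = (D⁻¹L)C⁻¹ = [[-4, -3, 5], [5, -5, -4]].

-5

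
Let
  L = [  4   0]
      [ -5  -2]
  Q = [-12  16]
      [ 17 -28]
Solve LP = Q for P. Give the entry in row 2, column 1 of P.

-1

Left-multiplying both sides by L⁻¹ gives P = L⁻¹Q.
L has determinant -8; L⁻¹ = [[1/4, 0], [-5/8, -1/2]].
P = L⁻¹Q = [[1/4, 0], [-5/8, -1/2]] · [[-12, 16], [17, -28]] = [[-3, 4], [-1, 4]].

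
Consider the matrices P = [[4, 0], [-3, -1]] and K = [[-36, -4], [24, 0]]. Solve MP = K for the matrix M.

M = [[-6, 4], [6, 0]]

P is on the right of M, so right-multiply by P⁻¹: M = KP⁻¹.
det P = -4, so P⁻¹ = [[1/4, 0], [-3/4, -1]].
M = KP⁻¹ = [[-36, -4], [24, 0]] · [[1/4, 0], [-3/4, -1]] = [[-6, 4], [6, 0]].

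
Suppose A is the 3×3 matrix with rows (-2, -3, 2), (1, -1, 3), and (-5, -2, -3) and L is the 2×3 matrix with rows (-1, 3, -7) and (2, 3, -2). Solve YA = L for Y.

Since A sits to the right of Y, Y = LA⁻¹.
A has determinant 4; A⁻¹ = [[9/4, -13/4, -7/4], [-3, 4, 2], [-7/4, 11/4, 5/4]].
Y = LA⁻¹ = [[-1, 3, -7], [2, 3, -2]] · [[9/4, -13/4, -7/4], [-3, 4, 2], [-7/4, 11/4, 5/4]] = [[1, -4, -1], [-1, 0, 0]].

Y = [[1, -4, -1], [-1, 0, 0]]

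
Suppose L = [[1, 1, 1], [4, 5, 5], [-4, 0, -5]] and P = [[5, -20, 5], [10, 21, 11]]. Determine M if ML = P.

M = [[5, -5, -5], [6, 3, 2]]

Right-multiplying both sides by L⁻¹ gives M = PL⁻¹.
L has determinant -5; L⁻¹ = [[5, -1, 0], [0, 1/5, 1/5], [-4, 4/5, -1/5]].
M = PL⁻¹ = [[5, -20, 5], [10, 21, 11]] · [[5, -1, 0], [0, 1/5, 1/5], [-4, 4/5, -1/5]] = [[5, -5, -5], [6, 3, 2]].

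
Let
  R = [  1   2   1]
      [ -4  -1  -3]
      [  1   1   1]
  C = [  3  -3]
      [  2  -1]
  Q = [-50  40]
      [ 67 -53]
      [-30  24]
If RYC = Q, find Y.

Y = [[-3, -4], [-4, -4], [1, 2]]

Y = R⁻¹QC⁻¹ (apply R⁻¹ on the left and C⁻¹ on the right).
det R = 1; the adjugate gives R⁻¹ = [[2, -1, -5], [1, 0, -1], [-3, 1, 7]].
C has determinant 3; C⁻¹ = [[-1/3, 1], [-2/3, 1]].
R⁻¹Q = [[-17, 13], [-20, 16], [7, -5]].
Y = (R⁻¹Q)C⁻¹ = [[-3, -4], [-4, -4], [1, 2]].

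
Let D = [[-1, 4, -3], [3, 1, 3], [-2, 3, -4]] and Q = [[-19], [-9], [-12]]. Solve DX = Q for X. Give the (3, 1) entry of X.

D is on the left of X, so left-multiply by D⁻¹: X = D⁻¹Q.
det D = 4; the adjugate gives D⁻¹ = [[-13/4, 7/4, 15/4], [3/2, -1/2, -3/2], [11/4, -5/4, -13/4]].
X = D⁻¹Q = [[-13/4, 7/4, 15/4], [3/2, -1/2, -3/2], [11/4, -5/4, -13/4]] · [[-19], [-9], [-12]] = [[1], [-6], [-2]].

-2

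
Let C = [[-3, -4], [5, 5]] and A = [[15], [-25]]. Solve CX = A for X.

Since C multiplies X on the left, X = C⁻¹A.
det C = 5, so C⁻¹ = [[1, 4/5], [-1, -3/5]].
X = C⁻¹A = [[1, 4/5], [-1, -3/5]] · [[15], [-25]] = [[-5], [0]].

X = [[-5], [0]]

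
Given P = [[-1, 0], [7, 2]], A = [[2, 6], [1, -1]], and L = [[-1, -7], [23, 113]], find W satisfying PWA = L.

W = [[1, -1], [5, -2]]

Left-multiply by P⁻¹ and right-multiply by A⁻¹: W = P⁻¹LA⁻¹.
det P = -2; the adjugate gives P⁻¹ = [[-1, 0], [7/2, 1/2]].
A has determinant -8; A⁻¹ = [[1/8, 3/4], [1/8, -1/4]].
P⁻¹L = [[1, 7], [8, 32]].
W = (P⁻¹L)A⁻¹ = [[1, -1], [5, -2]].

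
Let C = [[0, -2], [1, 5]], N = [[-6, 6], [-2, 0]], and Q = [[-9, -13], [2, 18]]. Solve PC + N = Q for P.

PC = Q − N = [[-3, -19], [4, 18]].
Right-multiplying both sides by C⁻¹ gives P = (Q − N)C⁻¹.
det C = 2; the adjugate gives C⁻¹ = [[5/2, 1], [-1/2, 0]].
P = (Q − N)C⁻¹ = [[2, -3], [1, 4]].

P = [[2, -3], [1, 4]]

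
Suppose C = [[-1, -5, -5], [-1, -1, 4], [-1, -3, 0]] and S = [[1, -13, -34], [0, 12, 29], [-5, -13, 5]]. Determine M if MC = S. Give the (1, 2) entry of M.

Since C sits to the right of M, M = SC⁻¹.
det C = -2, so C⁻¹ = [[-6, -15/2, 25/2], [2, 5/2, -9/2], [-1, -1, 2]].
M = SC⁻¹ = [[1, -13, -34], [0, 12, 29], [-5, -13, 5]] · [[-6, -15/2, 25/2], [2, 5/2, -9/2], [-1, -1, 2]] = [[2, -6, 3], [-5, 1, 4], [-1, 0, 6]].

-6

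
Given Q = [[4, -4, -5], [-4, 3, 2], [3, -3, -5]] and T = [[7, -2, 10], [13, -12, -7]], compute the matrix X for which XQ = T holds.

X = [[-1, -5, -3], [6, -1, -5]]

Right-multiplying both sides by Q⁻¹ gives X = TQ⁻¹.
det Q = 5; the adjugate gives Q⁻¹ = [[-9/5, -1, 7/5], [-14/5, -1, 12/5], [3/5, 0, -4/5]].
X = TQ⁻¹ = [[7, -2, 10], [13, -12, -7]] · [[-9/5, -1, 7/5], [-14/5, -1, 12/5], [3/5, 0, -4/5]] = [[-1, -5, -3], [6, -1, -5]].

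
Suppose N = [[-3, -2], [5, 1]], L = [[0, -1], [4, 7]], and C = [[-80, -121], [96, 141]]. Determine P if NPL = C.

Left-multiply by N⁻¹ and right-multiply by L⁻¹: P = N⁻¹CL⁻¹.
det N = 7; the adjugate gives N⁻¹ = [[1/7, 2/7], [-5/7, -3/7]].
L has determinant 4; L⁻¹ = [[7/4, 1/4], [-1, 0]].
N⁻¹C = [[16, 23], [16, 26]].
P = (N⁻¹C)L⁻¹ = [[5, 4], [2, 4]].

P = [[5, 4], [2, 4]]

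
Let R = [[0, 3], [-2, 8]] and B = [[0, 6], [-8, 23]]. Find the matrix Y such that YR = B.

Y = [[2, 0], [-3, 4]]

Right-multiplying both sides by R⁻¹ gives Y = BR⁻¹.
det R = 6, so R⁻¹ = [[4/3, -1/2], [1/3, 0]].
Y = BR⁻¹ = [[0, 6], [-8, 23]] · [[4/3, -1/2], [1/3, 0]] = [[2, 0], [-3, 4]].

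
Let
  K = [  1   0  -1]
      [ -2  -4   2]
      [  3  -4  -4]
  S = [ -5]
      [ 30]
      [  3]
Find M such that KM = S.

Left-multiplying both sides by K⁻¹ gives M = K⁻¹S.
K has determinant 4; K⁻¹ = [[6, 1, -1], [-1/2, -1/4, 0], [5, 1, -1]].
M = K⁻¹S = [[6, 1, -1], [-1/2, -1/4, 0], [5, 1, -1]] · [[-5], [30], [3]] = [[-3], [-5], [2]].

M = [[-3], [-5], [2]]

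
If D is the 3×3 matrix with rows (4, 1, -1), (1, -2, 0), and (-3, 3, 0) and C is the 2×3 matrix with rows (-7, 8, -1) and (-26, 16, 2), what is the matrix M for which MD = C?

M = [[1, 4, 5], [-2, 0, 6]]

D is on the right of M, so right-multiply by D⁻¹: M = CD⁻¹.
det D = 3, so D⁻¹ = [[0, -1, -2/3], [0, -1, -1/3], [-1, -5, -3]].
M = CD⁻¹ = [[-7, 8, -1], [-26, 16, 2]] · [[0, -1, -2/3], [0, -1, -1/3], [-1, -5, -3]] = [[1, 4, 5], [-2, 0, 6]].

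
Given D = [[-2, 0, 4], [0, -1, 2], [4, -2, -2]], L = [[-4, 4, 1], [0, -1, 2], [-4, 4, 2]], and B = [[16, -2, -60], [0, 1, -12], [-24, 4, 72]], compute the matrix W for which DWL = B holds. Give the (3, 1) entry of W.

W = D⁻¹BL⁻¹ (apply D⁻¹ on the left and L⁻¹ on the right).
det D = 4; the adjugate gives D⁻¹ = [[3/2, -2, 1], [2, -3, 1], [1, -1, 1/2]].
det L = 4, so L⁻¹ = [[-5/2, -1, 9/4], [-2, -1, 2], [-1, 0, 1]].
D⁻¹B = [[0, -1, 6], [8, -3, -12], [4, -1, -12]].
W = (D⁻¹B)L⁻¹ = [[-4, 1, 4], [-2, -5, 0], [4, -3, -5]].

4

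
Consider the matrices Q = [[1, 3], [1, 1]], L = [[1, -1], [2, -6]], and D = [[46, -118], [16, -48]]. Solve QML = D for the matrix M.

Left-multiply by Q⁻¹ and right-multiply by L⁻¹: M = Q⁻¹DL⁻¹.
Q has determinant -2; Q⁻¹ = [[-1/2, 3/2], [1/2, -1/2]].
det L = -4; the adjugate gives L⁻¹ = [[3/2, -1/4], [1/2, -1/4]].
Q⁻¹D = [[1, -13], [15, -35]].
M = (Q⁻¹D)L⁻¹ = [[-5, 3], [5, 5]].

M = [[-5, 3], [5, 5]]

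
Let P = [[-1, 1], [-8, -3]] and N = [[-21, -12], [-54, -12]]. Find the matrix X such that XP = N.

Since P sits to the right of X, X = NP⁻¹.
det P = 11, so P⁻¹ = [[-3/11, -1/11], [8/11, -1/11]].
X = NP⁻¹ = [[-21, -12], [-54, -12]] · [[-3/11, -1/11], [8/11, -1/11]] = [[-3, 3], [6, 6]].

X = [[-3, 3], [6, 6]]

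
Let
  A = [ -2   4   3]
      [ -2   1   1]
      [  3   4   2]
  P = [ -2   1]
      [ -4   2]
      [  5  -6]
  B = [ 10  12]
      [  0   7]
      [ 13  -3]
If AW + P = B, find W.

AW = B − P = [[12, 11], [4, 5], [8, 3]].
Since A multiplies W on the left, W = A⁻¹(B − P).
det A = -1; the adjugate gives A⁻¹ = [[2, -4, -1], [-7, 13, 4], [11, -20, -6]].
W = A⁻¹(B − P) = [[0, -1], [0, 0], [4, 3]].

W = [[0, -1], [0, 0], [4, 3]]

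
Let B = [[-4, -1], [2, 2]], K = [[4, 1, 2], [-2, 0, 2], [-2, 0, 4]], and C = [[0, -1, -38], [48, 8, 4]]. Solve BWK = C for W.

W = [[-1, -3, 5], [5, -2, -4]]

W = B⁻¹CK⁻¹ (apply B⁻¹ on the left and K⁻¹ on the right).
det B = -6; the adjugate gives B⁻¹ = [[-1/3, -1/6], [1/3, 2/3]].
det K = 4; the adjugate gives K⁻¹ = [[0, -1, 1/2], [1, 5, -3], [0, -1/2, 1/2]].
B⁻¹C = [[-8, -1, 12], [32, 5, -10]].
W = (B⁻¹C)K⁻¹ = [[-1, -3, 5], [5, -2, -4]].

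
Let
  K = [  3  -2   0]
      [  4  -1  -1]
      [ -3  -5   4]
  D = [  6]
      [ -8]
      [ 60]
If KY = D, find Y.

Y = [[-2], [-6], [6]]

Since K multiplies Y on the left, Y = K⁻¹D.
det K = -1; the adjugate gives K⁻¹ = [[9, -8, -2], [13, -12, -3], [23, -21, -5]].
Y = K⁻¹D = [[9, -8, -2], [13, -12, -3], [23, -21, -5]] · [[6], [-8], [60]] = [[-2], [-6], [6]].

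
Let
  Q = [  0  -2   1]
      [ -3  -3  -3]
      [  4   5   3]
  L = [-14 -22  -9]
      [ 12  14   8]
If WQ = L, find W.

Q is on the right of W, so right-multiply by Q⁻¹: W = LQ⁻¹.
det Q = 3, so Q⁻¹ = [[2, 11/3, 3], [-1, -4/3, -1], [-1, -8/3, -2]].
W = LQ⁻¹ = [[-14, -22, -9], [12, 14, 8]] · [[2, 11/3, 3], [-1, -4/3, -1], [-1, -8/3, -2]] = [[3, 2, -2], [2, 4, 6]].

W = [[3, 2, -2], [2, 4, 6]]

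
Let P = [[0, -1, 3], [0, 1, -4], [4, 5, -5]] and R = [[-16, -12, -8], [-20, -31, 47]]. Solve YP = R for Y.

Right-multiplying both sides by P⁻¹ gives Y = RP⁻¹.
P has determinant 4; P⁻¹ = [[15/4, 5/2, 1/4], [-4, -3, 0], [-1, -1, 0]].
Y = RP⁻¹ = [[-16, -12, -8], [-20, -31, 47]] · [[15/4, 5/2, 1/4], [-4, -3, 0], [-1, -1, 0]] = [[-4, 4, -4], [2, -4, -5]].

Y = [[-4, 4, -4], [2, -4, -5]]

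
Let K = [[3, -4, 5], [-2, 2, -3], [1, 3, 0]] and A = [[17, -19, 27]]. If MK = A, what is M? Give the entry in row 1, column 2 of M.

K is on the right of M, so right-multiply by K⁻¹: M = AK⁻¹.
det K = -1; the adjugate gives K⁻¹ = [[-9, -15, -2], [3, 5, 1], [8, 13, 2]].
M = AK⁻¹ = [[17, -19, 27]] · [[-9, -15, -2], [3, 5, 1], [8, 13, 2]] = [[6, 1, 1]].

1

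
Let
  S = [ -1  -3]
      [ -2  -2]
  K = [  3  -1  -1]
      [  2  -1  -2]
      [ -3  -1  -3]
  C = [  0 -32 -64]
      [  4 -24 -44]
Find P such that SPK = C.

P = [[-4, 3, -1], [-4, -1, -5]]

P = S⁻¹CK⁻¹ (apply S⁻¹ on the left and K⁻¹ on the right).
det S = -4, so S⁻¹ = [[1/2, -3/4], [-1/2, 1/4]].
det K = -4, so K⁻¹ = [[-1/4, 1/2, -1/4], [-3, 3, -1], [5/4, -3/2, 1/4]].
S⁻¹C = [[-3, 2, 1], [1, 10, 21]].
P = (S⁻¹C)K⁻¹ = [[-4, 3, -1], [-4, -1, -5]].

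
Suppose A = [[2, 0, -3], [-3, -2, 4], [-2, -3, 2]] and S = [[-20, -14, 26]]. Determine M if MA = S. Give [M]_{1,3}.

2

Right-multiplying both sides by A⁻¹ gives M = SA⁻¹.
A has determinant 1; A⁻¹ = [[8, 9, -6], [-2, -2, 1], [5, 6, -4]].
M = SA⁻¹ = [[-20, -14, 26]] · [[8, 9, -6], [-2, -2, 1], [5, 6, -4]] = [[-2, 4, 2]].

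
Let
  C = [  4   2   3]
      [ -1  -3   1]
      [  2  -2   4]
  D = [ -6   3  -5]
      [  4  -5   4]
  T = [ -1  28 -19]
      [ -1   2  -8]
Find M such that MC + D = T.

MC = T − D = [[5, 25, -14], [-5, 7, -12]].
Since C sits to the right of M, M = (T − D)C⁻¹.
C has determinant -4; C⁻¹ = [[5/2, 7/2, -11/4], [-3/2, -5/2, 7/4], [-2, -3, 5/2]].
M = (T − D)C⁻¹ = [[3, -3, -5], [1, 1, -4]].

M = [[3, -3, -5], [1, 1, -4]]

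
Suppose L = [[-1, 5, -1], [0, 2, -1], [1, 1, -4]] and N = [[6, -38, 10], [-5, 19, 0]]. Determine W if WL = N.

W = [[-6, -4, 0], [4, 0, -1]]

L is on the right of W, so right-multiply by L⁻¹: W = NL⁻¹.
det L = 4; the adjugate gives L⁻¹ = [[-7/4, 19/4, -3/4], [-1/4, 5/4, -1/4], [-1/2, 3/2, -1/2]].
W = NL⁻¹ = [[6, -38, 10], [-5, 19, 0]] · [[-7/4, 19/4, -3/4], [-1/4, 5/4, -1/4], [-1/2, 3/2, -1/2]] = [[-6, -4, 0], [4, 0, -1]].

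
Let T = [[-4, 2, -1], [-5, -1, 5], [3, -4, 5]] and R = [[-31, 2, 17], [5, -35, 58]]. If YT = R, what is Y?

Y = [[-2, 6, -3], [-3, 5, 6]]

T is on the right of Y, so right-multiply by T⁻¹: Y = RT⁻¹.
det T = -3, so T⁻¹ = [[-5, 2, -3], [-40/3, 17/3, -25/3], [-23/3, 10/3, -14/3]].
Y = RT⁻¹ = [[-31, 2, 17], [5, -35, 58]] · [[-5, 2, -3], [-40/3, 17/3, -25/3], [-23/3, 10/3, -14/3]] = [[-2, 6, -3], [-3, 5, 6]].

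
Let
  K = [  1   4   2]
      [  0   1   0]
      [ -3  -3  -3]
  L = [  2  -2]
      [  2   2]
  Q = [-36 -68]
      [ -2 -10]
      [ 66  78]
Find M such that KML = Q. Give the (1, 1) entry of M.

M = K⁻¹QL⁻¹ (apply K⁻¹ on the left and L⁻¹ on the right).
det K = 3; the adjugate gives K⁻¹ = [[-1, 2, -2/3], [0, 1, 0], [1, -3, 1/3]].
det L = 8; the adjugate gives L⁻¹ = [[1/4, 1/4], [-1/4, 1/4]].
K⁻¹Q = [[-12, -4], [-2, -10], [-8, -12]].
M = (K⁻¹Q)L⁻¹ = [[-2, -4], [2, -3], [1, -5]].

-2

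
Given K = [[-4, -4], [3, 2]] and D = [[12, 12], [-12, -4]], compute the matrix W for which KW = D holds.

Left-multiplying both sides by K⁻¹ gives W = K⁻¹D.
det K = 4; the adjugate gives K⁻¹ = [[1/2, 1], [-3/4, -1]].
W = K⁻¹D = [[1/2, 1], [-3/4, -1]] · [[12, 12], [-12, -4]] = [[-6, 2], [3, -5]].

W = [[-6, 2], [3, -5]]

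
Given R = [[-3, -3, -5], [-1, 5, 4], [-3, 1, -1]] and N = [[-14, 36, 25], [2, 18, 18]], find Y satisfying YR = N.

Y = [[-2, 5, 5], [0, 4, -2]]

R is on the right of Y, so right-multiply by R⁻¹: Y = NR⁻¹.
det R = -4; the adjugate gives R⁻¹ = [[9/4, 2, -13/4], [13/4, 3, -17/4], [-7/2, -3, 9/2]].
Y = NR⁻¹ = [[-14, 36, 25], [2, 18, 18]] · [[9/4, 2, -13/4], [13/4, 3, -17/4], [-7/2, -3, 9/2]] = [[-2, 5, 5], [0, 4, -2]].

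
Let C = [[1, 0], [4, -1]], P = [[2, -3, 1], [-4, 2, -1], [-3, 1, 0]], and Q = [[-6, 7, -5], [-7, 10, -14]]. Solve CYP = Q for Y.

Y = C⁻¹QP⁻¹ (apply C⁻¹ on the left and P⁻¹ on the right).
C has determinant -1; C⁻¹ = [[1, 0], [4, -1]].
det P = -5; the adjugate gives P⁻¹ = [[-1/5, -1/5, -1/5], [-3/5, -3/5, 2/5], [-2/5, -7/5, 8/5]].
C⁻¹Q = [[-6, 7, -5], [-17, 18, -6]].
Y = (C⁻¹Q)P⁻¹ = [[-1, 4, -4], [-5, 1, 1]].

Y = [[-1, 4, -4], [-5, 1, 1]]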